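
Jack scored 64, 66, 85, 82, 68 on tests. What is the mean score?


Add the scores:
64 + 66 + 85 + 82 + 68 = 365
Divide by the number of tests:
365 / 5 = 73

73


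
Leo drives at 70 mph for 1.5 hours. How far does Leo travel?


Use the formula: distance = speed x time
Speed = 70 mph, Time = 1.5 hours
70 x 1.5 = 105 miles

105 miles


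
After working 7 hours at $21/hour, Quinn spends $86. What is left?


Calculate earnings:
7 x $21 = $147
Subtract spending:
$147 - $86 = $61

$61


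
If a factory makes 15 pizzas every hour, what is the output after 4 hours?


Production rate: 15 pizzas per hour
Time: 4 hours
Total: 15 x 4 = 60 pizzas

60 pizzas


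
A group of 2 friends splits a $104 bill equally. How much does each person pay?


Total bill: $104
Number of people: 2
Each pays: $104 / 2 = $52

$52


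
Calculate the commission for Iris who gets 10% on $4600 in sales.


Convert rate to decimal:
10% = 0.1
Multiply by sales:
$4600 x 0.1 = $460

$460


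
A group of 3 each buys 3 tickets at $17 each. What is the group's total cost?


Cost per person:
3 x $17 = $51
Group total:
3 x $51 = $153

$153


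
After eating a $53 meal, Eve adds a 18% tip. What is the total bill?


Calculate the tip:
18% of $53 = $9.54
Add tip to meal cost:
$53 + $9.54 = $62.54

$62.54


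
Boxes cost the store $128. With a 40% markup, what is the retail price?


Calculate the markup amount:
40% of $128 = $51.20
Add to cost:
$128 + $51.20 = $179.20

$179.20


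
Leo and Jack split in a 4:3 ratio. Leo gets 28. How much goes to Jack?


Find the multiplier:
28 / 4 = 7
Apply to Jack's share:
3 x 7 = 21

21


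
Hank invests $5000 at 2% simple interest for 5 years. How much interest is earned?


Use the formula I = P x R x T / 100
P x R x T = 5000 x 2 x 5 = 50000
I = 50000 / 100 = $500

$500


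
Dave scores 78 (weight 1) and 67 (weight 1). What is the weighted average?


Weighted sum:
1 x 78 + 1 x 67 = 145
Total weight:
1 + 1 = 2
Weighted average:
145 / 2 = 72.5

72.5


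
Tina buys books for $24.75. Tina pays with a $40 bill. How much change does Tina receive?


Start with the amount paid:
$40
Subtract the price:
$40 - $24.75 = $15.25

$15.25


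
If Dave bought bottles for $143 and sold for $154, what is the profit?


Selling price = $154
Cost price = $143
Profit = selling price - cost price:
Profit = $154 - $143 = $11

$11


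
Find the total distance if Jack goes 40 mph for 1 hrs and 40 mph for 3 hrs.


Leg 1 distance:
40 x 1 = 40 miles
Leg 2 distance:
40 x 3 = 120 miles
Total distance:
40 + 120 = 160 miles

160 miles


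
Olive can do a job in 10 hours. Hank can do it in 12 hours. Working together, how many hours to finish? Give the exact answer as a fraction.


Olive's rate: 1/10 of the job per hour
Hank's rate: 1/12 of the job per hour
Combined rate: 1/10 + 1/12 = 11/60 per hour
Time = 1 / (11/60) = 60/11 hours (≈ 5.45 hours)

60/11 hours


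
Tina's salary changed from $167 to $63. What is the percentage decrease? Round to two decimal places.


Find the absolute change:
|63 - 167| = 104
Divide by original and multiply by 100:
104 / 167 x 100 = 62.2754...% ≈ 62.28%

62.28%


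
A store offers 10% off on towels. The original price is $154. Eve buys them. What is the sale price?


Calculate the discount amount:
10% of $154 = $15.40
Subtract from original:
$154 - $15.40 = $138.60

$138.60


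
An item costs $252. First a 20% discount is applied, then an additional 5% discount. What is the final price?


First discount:
20% of $252 = $50.40
Price after first discount:
$252 - $50.40 = $201.60
Second discount:
5% of $201.60 = $10.08
Final price:
$201.60 - $10.08 = $191.52

$191.52


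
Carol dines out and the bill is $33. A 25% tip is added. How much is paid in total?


Calculate the tip:
25% of $33 = $8.25
Add tip to meal cost:
$33 + $8.25 = $41.25

$41.25


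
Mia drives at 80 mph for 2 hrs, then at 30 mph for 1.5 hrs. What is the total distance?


Leg 1 distance:
80 x 2 = 160 miles
Leg 2 distance:
30 x 1.5 = 45 miles
Total distance:
160 + 45 = 205 miles

205 miles


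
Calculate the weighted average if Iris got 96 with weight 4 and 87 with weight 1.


Weighted sum:
4 x 96 + 1 x 87 = 471
Total weight:
4 + 1 = 5
Weighted average:
471 / 5 = 94.2

94.2


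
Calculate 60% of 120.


Convert percentage to decimal:
60% = 0.6
Multiply:
120 x 0.6 = 72

72


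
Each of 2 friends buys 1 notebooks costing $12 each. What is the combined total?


Cost per person:
1 x $12 = $12
Group total:
2 x $12 = $24

$24


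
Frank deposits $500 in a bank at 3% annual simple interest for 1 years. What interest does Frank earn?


Use the formula I = P x R x T / 100
P x R x T = 500 x 3 x 1 = 1500
I = 1500 / 100 = $15

$15


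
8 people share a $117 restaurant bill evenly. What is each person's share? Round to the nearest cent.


Total bill: $117
Number of people: 8
Each pays: $117 / 8 = $14.625 ≈ $14.63

$14.63


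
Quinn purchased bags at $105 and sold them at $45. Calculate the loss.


Selling price = $45
Cost price = $105
Loss = cost price - selling price:
Loss = $105 - $45 = $60

$60


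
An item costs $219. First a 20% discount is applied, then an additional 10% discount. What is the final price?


First discount:
20% of $219 = $43.80
Price after first discount:
$219 - $43.80 = $175.20
Second discount:
10% of $175.20 = $17.52
Final price:
$175.20 - $17.52 = $157.68

$157.68


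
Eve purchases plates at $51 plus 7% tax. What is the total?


Calculate the tax:
7% of $51 = $3.57
Add tax to price:
$51 + $3.57 = $54.57

$54.57


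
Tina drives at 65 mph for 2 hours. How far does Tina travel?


Use the formula: distance = speed x time
Speed = 65 mph, Time = 2 hours
65 x 2 = 130 miles

130 miles


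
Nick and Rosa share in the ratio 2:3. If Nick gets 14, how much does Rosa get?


Find the multiplier:
14 / 2 = 7
Apply to Rosa's share:
3 x 7 = 21

21


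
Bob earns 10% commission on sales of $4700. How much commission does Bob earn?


Convert rate to decimal:
10% = 0.1
Multiply by sales:
$4700 x 0.1 = $470

$470


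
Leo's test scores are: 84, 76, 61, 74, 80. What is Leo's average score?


Add the scores:
84 + 76 + 61 + 74 + 80 = 375
Divide by the number of tests:
375 / 5 = 75

75


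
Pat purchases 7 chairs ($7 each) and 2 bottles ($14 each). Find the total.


Cost of chairs:
7 x $7 = $49
Cost of bottles:
2 x $14 = $28
Add both:
$49 + $28 = $77

$77


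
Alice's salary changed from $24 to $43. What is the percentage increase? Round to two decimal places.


Find the absolute change:
|43 - 24| = 19
Divide by original and multiply by 100:
19 / 24 x 100 = 79.1666...% ≈ 79.17%

79.17%


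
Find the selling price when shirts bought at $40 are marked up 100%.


Calculate the markup amount:
100% of $40 = $40
Add to cost:
$40 + $40 = $80

$80


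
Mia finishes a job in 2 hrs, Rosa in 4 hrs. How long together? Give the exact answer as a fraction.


Mia's rate: 1/2 of the job per hour
Rosa's rate: 1/4 of the job per hour
Combined rate: 1/2 + 1/4 = 3/4 per hour
Time = 1 / (3/4) = 4/3 hours (≈ 1.33 hours)

4/3 hours


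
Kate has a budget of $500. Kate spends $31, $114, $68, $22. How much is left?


Add up expenses:
$31 + $114 + $68 + $22 = $235
Subtract from budget:
$500 - $235 = $265

$265


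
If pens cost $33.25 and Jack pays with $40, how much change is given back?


Start with the amount paid:
$40
Subtract the price:
$40 - $33.25 = $6.75

$6.75


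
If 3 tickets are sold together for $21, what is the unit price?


Total cost: $21
Number of items: 3
Unit price: $21 / 3 = $7

$7


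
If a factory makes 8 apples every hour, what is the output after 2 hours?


Production rate: 8 apples per hour
Time: 2 hours
Total: 8 x 2 = 16 apples

16 apples


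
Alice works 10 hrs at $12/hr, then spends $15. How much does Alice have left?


Calculate earnings:
10 x $12 = $120
Subtract spending:
$120 - $15 = $105

$105


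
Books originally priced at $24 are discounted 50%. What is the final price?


Calculate the discount amount:
50% of $24 = $12
Subtract from original:
$24 - $12 = $12

$12


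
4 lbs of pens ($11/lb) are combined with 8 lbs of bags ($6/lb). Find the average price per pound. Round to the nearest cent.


Cost of pens:
4 x $11 = $44
Cost of bags:
8 x $6 = $48
Total cost: $44 + $48 = $92
Total weight: 12 lbs
Average: $92 / 12 = $7.6666... ≈ $7.67/lb

$7.67/lb


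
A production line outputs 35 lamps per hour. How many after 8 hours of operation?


Production rate: 35 lamps per hour
Time: 8 hours
Total: 35 x 8 = 280 lamps

280 lamps


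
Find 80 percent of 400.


Convert percentage to decimal:
80% = 0.8
Multiply:
400 x 0.8 = 320

320


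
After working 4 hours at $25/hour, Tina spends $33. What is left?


Calculate earnings:
4 x $25 = $100
Subtract spending:
$100 - $33 = $67

$67


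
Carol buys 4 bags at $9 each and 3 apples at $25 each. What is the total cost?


Cost of bags:
4 x $9 = $36
Cost of apples:
3 x $25 = $75
Add both:
$36 + $75 = $111

$111


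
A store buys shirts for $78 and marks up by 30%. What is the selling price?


Calculate the markup amount:
30% of $78 = $23.40
Add to cost:
$78 + $23.40 = $101.40

$101.40


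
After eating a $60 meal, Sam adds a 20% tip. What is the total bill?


Calculate the tip:
20% of $60 = $12
Add tip to meal cost:
$60 + $12 = $72

$72


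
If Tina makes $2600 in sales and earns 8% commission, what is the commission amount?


Convert rate to decimal:
8% = 0.08
Multiply by sales:
$2600 x 0.08 = $208

$208


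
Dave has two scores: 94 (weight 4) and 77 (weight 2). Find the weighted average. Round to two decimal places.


Weighted sum:
4 x 94 + 2 x 77 = 530
Total weight:
4 + 2 = 6
Weighted average:
530 / 6 = 88.3333... ≈ 88.33

88.33


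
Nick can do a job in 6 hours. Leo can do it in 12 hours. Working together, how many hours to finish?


Nick's rate: 1/6 of the job per hour
Leo's rate: 1/12 of the job per hour
Combined rate: 1/6 + 1/12 = 1/4 per hour
Time = 1 / (1/4) = 4 hours

4 hours


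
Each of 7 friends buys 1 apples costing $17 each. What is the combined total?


Cost per person:
1 x $17 = $17
Group total:
7 x $17 = $119

$119


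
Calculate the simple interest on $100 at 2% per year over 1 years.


Use the formula I = P x R x T / 100
P x R x T = 100 x 2 x 1 = 200
I = 200 / 100 = $2

$2


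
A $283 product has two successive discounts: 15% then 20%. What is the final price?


First discount:
15% of $283 = $42.45
Price after first discount:
$283 - $42.45 = $240.55
Second discount:
20% of $240.55 = $48.11
Final price:
$240.55 - $48.11 = $192.44

$192.44


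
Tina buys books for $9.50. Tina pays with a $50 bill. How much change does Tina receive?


Start with the amount paid:
$50
Subtract the price:
$50 - $9.50 = $40.50

$40.50


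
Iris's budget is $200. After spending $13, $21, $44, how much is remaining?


Add up expenses:
$13 + $21 + $44 = $78
Subtract from budget:
$200 - $78 = $122

$122


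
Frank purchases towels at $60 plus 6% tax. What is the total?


Calculate the tax:
6% of $60 = $3.60
Add tax to price:
$60 + $3.60 = $63.60

$63.60


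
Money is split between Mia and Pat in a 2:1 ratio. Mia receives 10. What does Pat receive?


Find the multiplier:
10 / 2 = 5
Apply to Pat's share:
1 x 5 = 5

5


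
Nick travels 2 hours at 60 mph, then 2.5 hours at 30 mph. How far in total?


Leg 1 distance:
60 x 2 = 120 miles
Leg 2 distance:
30 x 2.5 = 75 miles
Total distance:
120 + 75 = 195 miles

195 miles


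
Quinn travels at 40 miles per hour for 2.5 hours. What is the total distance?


Use the formula: distance = speed x time
Speed = 40 mph, Time = 2.5 hours
40 x 2.5 = 100 miles

100 miles


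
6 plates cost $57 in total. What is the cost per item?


Total cost: $57
Number of items: 6
Unit price: $57 / 6 = $9.50

$9.50


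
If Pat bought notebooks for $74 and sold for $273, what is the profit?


Selling price = $273
Cost price = $74
Profit = selling price - cost price:
Profit = $273 - $74 = $199

$199


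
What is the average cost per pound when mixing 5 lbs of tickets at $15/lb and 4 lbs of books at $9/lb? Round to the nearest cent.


Cost of tickets:
5 x $15 = $75
Cost of books:
4 x $9 = $36
Total cost: $75 + $36 = $111
Total weight: 9 lbs
Average: $111 / 9 = $12.3333... ≈ $12.33/lb

$12.33/lb


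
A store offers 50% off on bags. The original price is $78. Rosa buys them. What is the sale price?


Calculate the discount amount:
50% of $78 = $39
Subtract from original:
$78 - $39 = $39

$39


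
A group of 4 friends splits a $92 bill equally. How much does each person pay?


Total bill: $92
Number of people: 4
Each pays: $92 / 4 = $23

$23


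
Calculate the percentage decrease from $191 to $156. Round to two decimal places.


Find the absolute change:
|156 - 191| = 35
Divide by original and multiply by 100:
35 / 191 x 100 = 18.3246...% ≈ 18.32%

18.32%


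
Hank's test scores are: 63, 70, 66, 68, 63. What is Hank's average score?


Add the scores:
63 + 70 + 66 + 68 + 63 = 330
Divide by the number of tests:
330 / 5 = 66

66


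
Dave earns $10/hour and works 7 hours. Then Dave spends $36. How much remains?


Calculate earnings:
7 x $10 = $70
Subtract spending:
$70 - $36 = $34

$34


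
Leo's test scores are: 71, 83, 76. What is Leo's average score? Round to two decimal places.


Add the scores:
71 + 83 + 76 = 230
Divide by the number of tests:
230 / 3 = 76.6666... ≈ 76.67

76.67


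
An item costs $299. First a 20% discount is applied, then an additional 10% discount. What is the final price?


First discount:
20% of $299 = $59.80
Price after first discount:
$299 - $59.80 = $239.20
Second discount:
10% of $239.20 = $23.92
Final price:
$239.20 - $23.92 = $215.28

$215.28


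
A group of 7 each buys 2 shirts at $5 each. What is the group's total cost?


Cost per person:
2 x $5 = $10
Group total:
7 x $10 = $70

$70


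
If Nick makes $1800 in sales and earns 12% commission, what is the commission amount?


Convert rate to decimal:
12% = 0.12
Multiply by sales:
$1800 x 0.12 = $216

$216


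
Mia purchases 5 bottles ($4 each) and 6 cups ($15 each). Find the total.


Cost of bottles:
5 x $4 = $20
Cost of cups:
6 x $15 = $90
Add both:
$20 + $90 = $110

$110


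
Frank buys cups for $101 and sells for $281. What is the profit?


Selling price = $281
Cost price = $101
Profit = selling price - cost price:
Profit = $281 - $101 = $180

$180


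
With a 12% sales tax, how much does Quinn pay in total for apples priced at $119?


Calculate the tax:
12% of $119 = $14.28
Add tax to price:
$119 + $14.28 = $133.28

$133.28


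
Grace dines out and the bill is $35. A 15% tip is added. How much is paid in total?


Calculate the tip:
15% of $35 = $5.25
Add tip to meal cost:
$35 + $5.25 = $40.25

$40.25


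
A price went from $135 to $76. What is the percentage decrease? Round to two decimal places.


Find the absolute change:
|76 - 135| = 59
Divide by original and multiply by 100:
59 / 135 x 100 = 43.7037...% ≈ 43.7%

43.7%


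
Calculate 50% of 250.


Convert percentage to decimal:
50% = 0.5
Multiply:
250 x 0.5 = 125

125


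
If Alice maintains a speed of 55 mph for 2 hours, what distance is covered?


Use the formula: distance = speed x time
Speed = 55 mph, Time = 2 hours
55 x 2 = 110 miles

110 miles


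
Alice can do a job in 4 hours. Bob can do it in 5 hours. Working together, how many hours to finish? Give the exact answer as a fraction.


Alice's rate: 1/4 of the job per hour
Bob's rate: 1/5 of the job per hour
Combined rate: 1/4 + 1/5 = 9/20 per hour
Time = 1 / (9/20) = 20/9 hours (≈ 2.22 hours)

20/9 hours


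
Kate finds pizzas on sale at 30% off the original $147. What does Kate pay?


Calculate the discount amount:
30% of $147 = $44.10
Subtract from original:
$147 - $44.10 = $102.90

$102.90


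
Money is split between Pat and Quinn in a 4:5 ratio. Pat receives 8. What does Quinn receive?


Find the multiplier:
8 / 4 = 2
Apply to Quinn's share:
5 x 2 = 10

10


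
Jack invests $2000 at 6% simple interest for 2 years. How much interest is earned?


Use the formula I = P x R x T / 100
P x R x T = 2000 x 6 x 2 = 24000
I = 24000 / 100 = $240

$240


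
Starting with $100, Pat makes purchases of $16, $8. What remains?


Add up expenses:
$16 + $8 = $24
Subtract from budget:
$100 - $24 = $76

$76


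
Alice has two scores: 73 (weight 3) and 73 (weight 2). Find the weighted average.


Weighted sum:
3 x 73 + 2 x 73 = 365
Total weight:
3 + 2 = 5
Weighted average:
365 / 5 = 73

73


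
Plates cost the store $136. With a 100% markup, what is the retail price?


Calculate the markup amount:
100% of $136 = $136
Add to cost:
$136 + $136 = $272

$272


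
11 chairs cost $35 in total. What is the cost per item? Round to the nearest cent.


Total cost: $35
Number of items: 11
Unit price: $35 / 11 = $3.1818... ≈ $3.18

$3.18


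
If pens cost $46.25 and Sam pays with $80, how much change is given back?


Start with the amount paid:
$80
Subtract the price:
$80 - $46.25 = $33.75

$33.75


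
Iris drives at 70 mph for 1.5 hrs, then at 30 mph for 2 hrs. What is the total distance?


Leg 1 distance:
70 x 1.5 = 105 miles
Leg 2 distance:
30 x 2 = 60 miles
Total distance:
105 + 60 = 165 miles

165 miles


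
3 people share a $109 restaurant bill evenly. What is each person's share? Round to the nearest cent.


Total bill: $109
Number of people: 3
Each pays: $109 / 3 = $36.3333... ≈ $36.33

$36.33


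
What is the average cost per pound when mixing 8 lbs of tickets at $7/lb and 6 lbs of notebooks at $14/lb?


Cost of tickets:
8 x $7 = $56
Cost of notebooks:
6 x $14 = $84
Total cost: $56 + $84 = $140
Total weight: 14 lbs
Average: $140 / 14 = $10/lb

$10/lb


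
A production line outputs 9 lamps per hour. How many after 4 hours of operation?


Production rate: 9 lamps per hour
Time: 4 hours
Total: 9 x 4 = 36 lamps

36 lamps


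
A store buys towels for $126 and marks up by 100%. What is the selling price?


Calculate the markup amount:
100% of $126 = $126
Add to cost:
$126 + $126 = $252

$252


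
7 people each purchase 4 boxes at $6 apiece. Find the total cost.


Cost per person:
4 x $6 = $24
Group total:
7 x $24 = $168

$168


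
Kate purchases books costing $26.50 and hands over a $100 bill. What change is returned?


Start with the amount paid:
$100
Subtract the price:
$100 - $26.50 = $73.50

$73.50


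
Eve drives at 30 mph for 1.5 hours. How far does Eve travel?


Use the formula: distance = speed x time
Speed = 30 mph, Time = 1.5 hours
30 x 1.5 = 45 miles

45 miles


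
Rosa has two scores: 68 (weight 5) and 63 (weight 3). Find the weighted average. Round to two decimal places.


Weighted sum:
5 x 68 + 3 x 63 = 529
Total weight:
5 + 3 = 8
Weighted average:
529 / 8 = 66.125 ≈ 66.13

66.13


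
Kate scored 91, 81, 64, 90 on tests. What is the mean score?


Add the scores:
91 + 81 + 64 + 90 = 326
Divide by the number of tests:
326 / 4 = 81.5

81.5


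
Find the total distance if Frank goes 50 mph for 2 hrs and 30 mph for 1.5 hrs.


Leg 1 distance:
50 x 2 = 100 miles
Leg 2 distance:
30 x 1.5 = 45 miles
Total distance:
100 + 45 = 145 miles

145 miles


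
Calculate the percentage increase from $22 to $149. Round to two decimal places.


Find the absolute change:
|149 - 22| = 127
Divide by original and multiply by 100:
127 / 22 x 100 = 577.2727...% ≈ 577.27%

577.27%


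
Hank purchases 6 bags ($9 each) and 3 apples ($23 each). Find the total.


Cost of bags:
6 x $9 = $54
Cost of apples:
3 x $23 = $69
Add both:
$54 + $69 = $123

$123


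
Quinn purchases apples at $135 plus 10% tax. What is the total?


Calculate the tax:
10% of $135 = $13.50
Add tax to price:
$135 + $13.50 = $148.50

$148.50


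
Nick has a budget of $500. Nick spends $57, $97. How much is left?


Add up expenses:
$57 + $97 = $154
Subtract from budget:
$500 - $154 = $346

$346


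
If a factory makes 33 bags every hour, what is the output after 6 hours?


Production rate: 33 bags per hour
Time: 6 hours
Total: 33 x 6 = 198 bags

198 bags


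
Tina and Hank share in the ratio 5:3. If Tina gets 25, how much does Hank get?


Find the multiplier:
25 / 5 = 5
Apply to Hank's share:
3 x 5 = 15

15


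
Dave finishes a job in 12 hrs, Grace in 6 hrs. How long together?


Dave's rate: 1/12 of the job per hour
Grace's rate: 1/6 of the job per hour
Combined rate: 1/12 + 1/6 = 1/4 per hour
Time = 1 / (1/4) = 4 hours

4 hours


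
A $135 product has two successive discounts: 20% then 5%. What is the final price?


First discount:
20% of $135 = $27
Price after first discount:
$135 - $27 = $108
Second discount:
5% of $108 = $5.40
Final price:
$108 - $5.40 = $102.60

$102.60


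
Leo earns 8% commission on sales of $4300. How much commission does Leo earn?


Convert rate to decimal:
8% = 0.08
Multiply by sales:
$4300 x 0.08 = $344

$344


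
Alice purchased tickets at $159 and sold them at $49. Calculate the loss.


Selling price = $49
Cost price = $159
Loss = cost price - selling price:
Loss = $159 - $49 = $110

$110


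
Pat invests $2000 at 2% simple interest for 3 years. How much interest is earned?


Use the formula I = P x R x T / 100
P x R x T = 2000 x 2 x 3 = 12000
I = 12000 / 100 = $120

$120


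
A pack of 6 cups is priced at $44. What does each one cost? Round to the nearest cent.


Total cost: $44
Number of items: 6
Unit price: $44 / 6 = $7.3333... ≈ $7.33

$7.33


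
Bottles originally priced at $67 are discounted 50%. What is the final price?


Calculate the discount amount:
50% of $67 = $33.50
Subtract from original:
$67 - $33.50 = $33.50

$33.50


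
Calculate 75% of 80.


Convert percentage to decimal:
75% = 0.75
Multiply:
80 x 0.75 = 60

60


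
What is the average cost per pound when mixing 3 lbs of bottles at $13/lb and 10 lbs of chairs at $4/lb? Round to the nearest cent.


Cost of bottles:
3 x $13 = $39
Cost of chairs:
10 x $4 = $40
Total cost: $39 + $40 = $79
Total weight: 13 lbs
Average: $79 / 13 = $6.0769... ≈ $6.08/lb

$6.08/lb


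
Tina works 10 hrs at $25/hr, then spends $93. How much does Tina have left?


Calculate earnings:
10 x $25 = $250
Subtract spending:
$250 - $93 = $157

$157


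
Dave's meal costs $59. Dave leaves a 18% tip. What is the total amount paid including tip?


Calculate the tip:
18% of $59 = $10.62
Add tip to meal cost:
$59 + $10.62 = $69.62

$69.62


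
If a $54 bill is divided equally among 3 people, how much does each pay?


Total bill: $54
Number of people: 3
Each pays: $54 / 3 = $18

$18


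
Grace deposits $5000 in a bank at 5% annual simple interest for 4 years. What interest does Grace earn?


Use the formula I = P x R x T / 100
P x R x T = 5000 x 5 x 4 = 100000
I = 100000 / 100 = $1000

$1000


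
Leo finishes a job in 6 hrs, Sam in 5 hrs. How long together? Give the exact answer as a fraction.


Leo's rate: 1/6 of the job per hour
Sam's rate: 1/5 of the job per hour
Combined rate: 1/6 + 1/5 = 11/30 per hour
Time = 1 / (11/30) = 30/11 hours (≈ 2.73 hours)

30/11 hours


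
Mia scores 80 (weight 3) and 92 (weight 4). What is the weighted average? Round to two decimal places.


Weighted sum:
3 x 80 + 4 x 92 = 608
Total weight:
3 + 4 = 7
Weighted average:
608 / 7 = 86.8571... ≈ 86.86

86.86


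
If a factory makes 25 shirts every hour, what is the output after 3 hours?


Production rate: 25 shirts per hour
Time: 3 hours
Total: 25 x 3 = 75 shirts

75 shirts


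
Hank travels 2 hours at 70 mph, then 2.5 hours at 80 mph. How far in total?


Leg 1 distance:
70 x 2 = 140 miles
Leg 2 distance:
80 x 2.5 = 200 miles
Total distance:
140 + 200 = 340 miles

340 miles


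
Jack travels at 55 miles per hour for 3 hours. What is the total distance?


Use the formula: distance = speed x time
Speed = 55 mph, Time = 3 hours
55 x 3 = 165 miles

165 miles


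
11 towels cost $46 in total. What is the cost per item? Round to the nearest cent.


Total cost: $46
Number of items: 11
Unit price: $46 / 11 = $4.1818... ≈ $4.18

$4.18


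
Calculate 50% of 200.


Convert percentage to decimal:
50% = 0.5
Multiply:
200 x 0.5 = 100

100


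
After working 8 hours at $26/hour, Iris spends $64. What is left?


Calculate earnings:
8 x $26 = $208
Subtract spending:
$208 - $64 = $144

$144


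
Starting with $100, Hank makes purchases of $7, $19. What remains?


Add up expenses:
$7 + $19 = $26
Subtract from budget:
$100 - $26 = $74

$74


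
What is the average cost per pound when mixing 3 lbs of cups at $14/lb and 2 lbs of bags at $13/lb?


Cost of cups:
3 x $14 = $42
Cost of bags:
2 x $13 = $26
Total cost: $42 + $26 = $68
Total weight: 5 lbs
Average: $68 / 5 = $13.60/lb

$13.60/lb


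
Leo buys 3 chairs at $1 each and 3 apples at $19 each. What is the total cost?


Cost of chairs:
3 x $1 = $3
Cost of apples:
3 x $19 = $57
Add both:
$3 + $57 = $60

$60


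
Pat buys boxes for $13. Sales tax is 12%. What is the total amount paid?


Calculate the tax:
12% of $13 = $1.56
Add tax to price:
$13 + $1.56 = $14.56

$14.56


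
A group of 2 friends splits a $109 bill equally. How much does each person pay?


Total bill: $109
Number of people: 2
Each pays: $109 / 2 = $54.50

$54.50


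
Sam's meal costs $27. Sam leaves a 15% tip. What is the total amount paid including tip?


Calculate the tip:
15% of $27 = $4.05
Add tip to meal cost:
$27 + $4.05 = $31.05

$31.05


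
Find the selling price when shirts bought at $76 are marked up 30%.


Calculate the markup amount:
30% of $76 = $22.80
Add to cost:
$76 + $22.80 = $98.80

$98.80


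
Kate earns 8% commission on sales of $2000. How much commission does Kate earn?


Convert rate to decimal:
8% = 0.08
Multiply by sales:
$2000 x 0.08 = $160

$160


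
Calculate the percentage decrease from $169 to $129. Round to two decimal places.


Find the absolute change:
|129 - 169| = 40
Divide by original and multiply by 100:
40 / 169 x 100 = 23.6686...% ≈ 23.67%

23.67%


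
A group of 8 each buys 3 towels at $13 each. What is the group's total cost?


Cost per person:
3 x $13 = $39
Group total:
8 x $39 = $312

$312


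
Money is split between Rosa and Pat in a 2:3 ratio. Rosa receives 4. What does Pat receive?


Find the multiplier:
4 / 2 = 2
Apply to Pat's share:
3 x 2 = 6

6


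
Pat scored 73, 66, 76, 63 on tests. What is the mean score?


Add the scores:
73 + 66 + 76 + 63 = 278
Divide by the number of tests:
278 / 4 = 69.5

69.5


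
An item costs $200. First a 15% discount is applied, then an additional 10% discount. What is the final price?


First discount:
15% of $200 = $30
Price after first discount:
$200 - $30 = $170
Second discount:
10% of $170 = $17
Final price:
$170 - $17 = $153

$153


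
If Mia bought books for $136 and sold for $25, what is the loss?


Selling price = $25
Cost price = $136
Loss = cost price - selling price:
Loss = $136 - $25 = $111

$111


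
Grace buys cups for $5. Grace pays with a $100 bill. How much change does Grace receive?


Start with the amount paid:
$100
Subtract the price:
$100 - $5 = $95

$95


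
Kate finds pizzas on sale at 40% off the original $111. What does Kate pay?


Calculate the discount amount:
40% of $111 = $44.40
Subtract from original:
$111 - $44.40 = $66.60

$66.60


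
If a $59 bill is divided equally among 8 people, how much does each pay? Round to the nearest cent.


Total bill: $59
Number of people: 8
Each pays: $59 / 8 = $7.375 ≈ $7.38

$7.38


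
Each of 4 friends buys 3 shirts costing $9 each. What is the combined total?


Cost per person:
3 x $9 = $27
Group total:
4 x $27 = $108

$108


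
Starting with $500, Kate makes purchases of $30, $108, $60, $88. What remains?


Add up expenses:
$30 + $108 + $60 + $88 = $286
Subtract from budget:
$500 - $286 = $214

$214


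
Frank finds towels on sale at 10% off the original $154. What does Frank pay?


Calculate the discount amount:
10% of $154 = $15.40
Subtract from original:
$154 - $15.40 = $138.60

$138.60


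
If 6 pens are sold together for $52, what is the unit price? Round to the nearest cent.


Total cost: $52
Number of items: 6
Unit price: $52 / 6 = $8.6666... ≈ $8.67

$8.67


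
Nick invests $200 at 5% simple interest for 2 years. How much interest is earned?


Use the formula I = P x R x T / 100
P x R x T = 200 x 5 x 2 = 2000
I = 2000 / 100 = $20

$20


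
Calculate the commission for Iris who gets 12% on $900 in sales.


Convert rate to decimal:
12% = 0.12
Multiply by sales:
$900 x 0.12 = $108

$108


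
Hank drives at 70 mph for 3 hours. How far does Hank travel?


Use the formula: distance = speed x time
Speed = 70 mph, Time = 3 hours
70 x 3 = 210 miles

210 miles


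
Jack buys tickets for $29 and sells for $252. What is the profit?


Selling price = $252
Cost price = $29
Profit = selling price - cost price:
Profit = $252 - $29 = $223

$223


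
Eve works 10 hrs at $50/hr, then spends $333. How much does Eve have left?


Calculate earnings:
10 x $50 = $500
Subtract spending:
$500 - $333 = $167

$167


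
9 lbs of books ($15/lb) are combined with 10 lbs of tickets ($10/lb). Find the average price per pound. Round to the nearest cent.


Cost of books:
9 x $15 = $135
Cost of tickets:
10 x $10 = $100
Total cost: $135 + $100 = $235
Total weight: 19 lbs
Average: $235 / 19 = $12.3684... ≈ $12.37/lb

$12.37/lb


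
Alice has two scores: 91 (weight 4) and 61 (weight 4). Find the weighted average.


Weighted sum:
4 x 91 + 4 x 61 = 608
Total weight:
4 + 4 = 8
Weighted average:
608 / 8 = 76

76


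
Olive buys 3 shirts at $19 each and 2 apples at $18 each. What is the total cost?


Cost of shirts:
3 x $19 = $57
Cost of apples:
2 x $18 = $36
Add both:
$57 + $36 = $93

$93


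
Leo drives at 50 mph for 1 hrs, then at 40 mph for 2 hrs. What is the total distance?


Leg 1 distance:
50 x 1 = 50 miles
Leg 2 distance:
40 x 2 = 80 miles
Total distance:
50 + 80 = 130 miles

130 miles


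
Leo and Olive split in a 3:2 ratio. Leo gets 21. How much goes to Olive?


Find the multiplier:
21 / 3 = 7
Apply to Olive's share:
2 x 7 = 14

14


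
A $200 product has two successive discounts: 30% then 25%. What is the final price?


First discount:
30% of $200 = $60
Price after first discount:
$200 - $60 = $140
Second discount:
25% of $140 = $35
Final price:
$140 - $35 = $105

$105


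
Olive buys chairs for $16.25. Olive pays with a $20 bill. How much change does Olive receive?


Start with the amount paid:
$20
Subtract the price:
$20 - $16.25 = $3.75

$3.75


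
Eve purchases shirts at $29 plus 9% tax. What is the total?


Calculate the tax:
9% of $29 = $2.61
Add tax to price:
$29 + $2.61 = $31.61

$31.61


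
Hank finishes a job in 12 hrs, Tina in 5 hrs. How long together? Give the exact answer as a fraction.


Hank's rate: 1/12 of the job per hour
Tina's rate: 1/5 of the job per hour
Combined rate: 1/12 + 1/5 = 17/60 per hour
Time = 1 / (17/60) = 60/17 hours (≈ 3.53 hours)

60/17 hours


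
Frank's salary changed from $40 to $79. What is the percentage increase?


Find the absolute change:
|79 - 40| = 39
Divide by original and multiply by 100:
39 / 40 x 100 = 97.5%

97.5%


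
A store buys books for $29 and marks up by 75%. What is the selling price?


Calculate the markup amount:
75% of $29 = $21.75
Add to cost:
$29 + $21.75 = $50.75

$50.75


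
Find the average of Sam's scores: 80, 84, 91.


Add the scores:
80 + 84 + 91 = 255
Divide by the number of tests:
255 / 3 = 85

85


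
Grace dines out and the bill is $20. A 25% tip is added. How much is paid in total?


Calculate the tip:
25% of $20 = $5
Add tip to meal cost:
$20 + $5 = $25

$25


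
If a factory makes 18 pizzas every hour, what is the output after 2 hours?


Production rate: 18 pizzas per hour
Time: 2 hours
Total: 18 x 2 = 36 pizzas

36 pizzas


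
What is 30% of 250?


Convert percentage to decimal:
30% = 0.3
Multiply:
250 x 0.3 = 75

75


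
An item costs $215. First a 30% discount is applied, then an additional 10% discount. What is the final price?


First discount:
30% of $215 = $64.50
Price after first discount:
$215 - $64.50 = $150.50
Second discount:
10% of $150.50 = $15.05
Final price:
$150.50 - $15.05 = $135.45

$135.45


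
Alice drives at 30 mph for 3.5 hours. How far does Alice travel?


Use the formula: distance = speed x time
Speed = 30 mph, Time = 3.5 hours
30 x 3.5 = 105 miles

105 miles


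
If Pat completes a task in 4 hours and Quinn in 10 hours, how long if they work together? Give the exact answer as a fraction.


Pat's rate: 1/4 of the job per hour
Quinn's rate: 1/10 of the job per hour
Combined rate: 1/4 + 1/10 = 7/20 per hour
Time = 1 / (7/20) = 20/7 hours (≈ 2.86 hours)

20/7 hours


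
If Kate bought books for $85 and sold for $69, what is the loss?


Selling price = $69
Cost price = $85
Loss = cost price - selling price:
Loss = $85 - $69 = $16

$16


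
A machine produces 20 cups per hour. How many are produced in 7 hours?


Production rate: 20 cups per hour
Time: 7 hours
Total: 20 x 7 = 140 cups

140 cups


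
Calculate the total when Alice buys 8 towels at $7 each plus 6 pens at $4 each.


Cost of towels:
8 x $7 = $56
Cost of pens:
6 x $4 = $24
Add both:
$56 + $24 = $80

$80


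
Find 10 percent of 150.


Convert percentage to decimal:
10% = 0.1
Multiply:
150 x 0.1 = 15

15


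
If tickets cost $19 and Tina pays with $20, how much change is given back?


Start with the amount paid:
$20
Subtract the price:
$20 - $19 = $1

$1


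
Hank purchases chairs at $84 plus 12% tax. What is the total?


Calculate the tax:
12% of $84 = $10.08
Add tax to price:
$84 + $10.08 = $94.08

$94.08


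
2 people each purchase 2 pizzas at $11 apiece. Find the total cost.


Cost per person:
2 x $11 = $22
Group total:
2 x $22 = $44

$44


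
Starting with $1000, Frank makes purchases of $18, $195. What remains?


Add up expenses:
$18 + $195 = $213
Subtract from budget:
$1000 - $213 = $787

$787


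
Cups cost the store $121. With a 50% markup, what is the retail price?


Calculate the markup amount:
50% of $121 = $60.50
Add to cost:
$121 + $60.50 = $181.50

$181.50


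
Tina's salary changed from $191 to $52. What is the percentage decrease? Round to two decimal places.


Find the absolute change:
|52 - 191| = 139
Divide by original and multiply by 100:
139 / 191 x 100 = 72.7748...% ≈ 72.77%

72.77%


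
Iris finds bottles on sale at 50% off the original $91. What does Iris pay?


Calculate the discount amount:
50% of $91 = $45.50
Subtract from original:
$91 - $45.50 = $45.50

$45.50


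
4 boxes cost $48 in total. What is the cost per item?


Total cost: $48
Number of items: 4
Unit price: $48 / 4 = $12

$12


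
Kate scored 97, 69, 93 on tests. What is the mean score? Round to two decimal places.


Add the scores:
97 + 69 + 93 = 259
Divide by the number of tests:
259 / 3 = 86.3333... ≈ 86.33

86.33


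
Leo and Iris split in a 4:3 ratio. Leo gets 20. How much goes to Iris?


Find the multiplier:
20 / 4 = 5
Apply to Iris's share:
3 x 5 = 15

15


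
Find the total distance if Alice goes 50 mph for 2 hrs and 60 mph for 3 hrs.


Leg 1 distance:
50 x 2 = 100 miles
Leg 2 distance:
60 x 3 = 180 miles
Total distance:
100 + 180 = 280 miles

280 miles


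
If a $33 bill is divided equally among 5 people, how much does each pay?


Total bill: $33
Number of people: 5
Each pays: $33 / 5 = $6.60

$6.60


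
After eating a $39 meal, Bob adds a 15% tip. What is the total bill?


Calculate the tip:
15% of $39 = $5.85
Add tip to meal cost:
$39 + $5.85 = $44.85

$44.85


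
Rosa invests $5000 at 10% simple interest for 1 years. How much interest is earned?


Use the formula I = P x R x T / 100
P x R x T = 5000 x 10 x 1 = 50000
I = 50000 / 100 = $500

$500


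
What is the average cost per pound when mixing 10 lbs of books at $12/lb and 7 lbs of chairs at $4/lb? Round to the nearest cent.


Cost of books:
10 x $12 = $120
Cost of chairs:
7 x $4 = $28
Total cost: $120 + $28 = $148
Total weight: 17 lbs
Average: $148 / 17 = $8.7058... ≈ $8.71/lb

$8.71/lb


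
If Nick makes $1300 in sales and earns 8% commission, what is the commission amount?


Convert rate to decimal:
8% = 0.08
Multiply by sales:
$1300 x 0.08 = $104

$104


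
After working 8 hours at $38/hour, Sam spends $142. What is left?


Calculate earnings:
8 x $38 = $304
Subtract spending:
$304 - $142 = $162

$162


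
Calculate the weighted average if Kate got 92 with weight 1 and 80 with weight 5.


Weighted sum:
1 x 92 + 5 x 80 = 492
Total weight:
1 + 5 = 6
Weighted average:
492 / 6 = 82

82


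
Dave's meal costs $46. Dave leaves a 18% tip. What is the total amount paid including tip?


Calculate the tip:
18% of $46 = $8.28
Add tip to meal cost:
$46 + $8.28 = $54.28

$54.28


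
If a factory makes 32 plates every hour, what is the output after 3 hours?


Production rate: 32 plates per hour
Time: 3 hours
Total: 32 x 3 = 96 plates

96 plates


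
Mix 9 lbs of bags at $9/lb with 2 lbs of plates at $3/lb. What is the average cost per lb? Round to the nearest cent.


Cost of bags:
9 x $9 = $81
Cost of plates:
2 x $3 = $6
Total cost: $81 + $6 = $87
Total weight: 11 lbs
Average: $87 / 11 = $7.9090... ≈ $7.91/lb

$7.91/lb


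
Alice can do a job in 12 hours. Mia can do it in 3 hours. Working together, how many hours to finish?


Alice's rate: 1/12 of the job per hour
Mia's rate: 1/3 of the job per hour
Combined rate: 1/12 + 1/3 = 5/12 per hour
Time = 1 / (5/12) = 12/5 = 2.4 hours

2.4 hours


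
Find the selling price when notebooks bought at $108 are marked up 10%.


Calculate the markup amount:
10% of $108 = $10.80
Add to cost:
$108 + $10.80 = $118.80

$118.80


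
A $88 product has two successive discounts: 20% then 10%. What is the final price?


First discount:
20% of $88 = $17.60
Price after first discount:
$88 - $17.60 = $70.40
Second discount:
10% of $70.40 = $7.04
Final price:
$70.40 - $7.04 = $63.36

$63.36


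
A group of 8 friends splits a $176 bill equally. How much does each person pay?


Total bill: $176
Number of people: 8
Each pays: $176 / 8 = $22

$22


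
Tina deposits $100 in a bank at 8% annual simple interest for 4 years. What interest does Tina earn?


Use the formula I = P x R x T / 100
P x R x T = 100 x 8 x 4 = 3200
I = 3200 / 100 = $32

$32


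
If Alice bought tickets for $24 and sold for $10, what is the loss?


Selling price = $10
Cost price = $24
Loss = cost price - selling price:
Loss = $24 - $10 = $14

$14


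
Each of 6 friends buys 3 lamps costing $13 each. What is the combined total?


Cost per person:
3 x $13 = $39
Group total:
6 x $39 = $234

$234


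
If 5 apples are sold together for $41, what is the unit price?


Total cost: $41
Number of items: 5
Unit price: $41 / 5 = $8.20

$8.20


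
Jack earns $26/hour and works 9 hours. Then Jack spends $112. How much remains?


Calculate earnings:
9 x $26 = $234
Subtract spending:
$234 - $112 = $122

$122
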